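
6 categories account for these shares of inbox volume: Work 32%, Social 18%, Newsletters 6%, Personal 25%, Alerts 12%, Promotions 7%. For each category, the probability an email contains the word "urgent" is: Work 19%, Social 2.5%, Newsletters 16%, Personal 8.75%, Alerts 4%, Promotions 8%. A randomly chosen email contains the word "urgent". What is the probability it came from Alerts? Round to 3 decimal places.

Prior × likelihood for each hypothesis:
  Work: 0.32 × 0.19 = 0.0608
  Social: 0.18 × 0.025 = 0.0045
  Newsletters: 0.06 × 0.16 = 0.0096
  Personal: 0.25 × 0.0875 = 0.021875
  Alerts: 0.12 × 0.04 = 0.0048
  Promotions: 0.07 × 0.08 = 0.0056
Total = 0.107175.
P(Alerts | evidence) = 0.0048 / 0.107175 ≈ 0.045.

0.045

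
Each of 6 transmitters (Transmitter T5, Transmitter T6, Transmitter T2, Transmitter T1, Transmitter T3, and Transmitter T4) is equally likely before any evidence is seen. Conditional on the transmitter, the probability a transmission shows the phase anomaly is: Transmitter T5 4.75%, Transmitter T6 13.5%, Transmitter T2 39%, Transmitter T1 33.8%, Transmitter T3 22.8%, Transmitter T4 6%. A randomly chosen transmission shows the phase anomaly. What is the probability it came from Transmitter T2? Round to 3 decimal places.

0.325

With a uniform prior (1/6 each), posterior ∝ likelihood:
  Transmitter T5: 0.0475
  Transmitter T6: 0.135
  Transmitter T2: 0.39
  Transmitter T1: 0.338
  Transmitter T3: 0.228
  Transmitter T4: 0.06
Sum = 1.1985.
P(Transmitter T2 | evidence) = 0.39 / 1.1985 ≈ 0.325.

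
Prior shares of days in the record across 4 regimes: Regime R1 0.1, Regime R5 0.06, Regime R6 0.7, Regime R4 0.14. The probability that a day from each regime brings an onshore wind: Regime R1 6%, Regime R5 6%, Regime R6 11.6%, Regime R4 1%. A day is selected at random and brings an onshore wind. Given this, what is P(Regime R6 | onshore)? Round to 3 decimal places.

Prior × likelihood for each hypothesis:
  Regime R1: 0.1 × 0.06 = 0.006
  Regime R5: 0.06 × 0.06 = 0.0036
  Regime R6: 0.7 × 0.116 = 0.0812
  Regime R4: 0.14 × 0.01 = 0.0014
Normalizing constant = 0.0922.
P(Regime R6 | evidence) = 0.0812 / 0.0922 ≈ 0.881.

0.881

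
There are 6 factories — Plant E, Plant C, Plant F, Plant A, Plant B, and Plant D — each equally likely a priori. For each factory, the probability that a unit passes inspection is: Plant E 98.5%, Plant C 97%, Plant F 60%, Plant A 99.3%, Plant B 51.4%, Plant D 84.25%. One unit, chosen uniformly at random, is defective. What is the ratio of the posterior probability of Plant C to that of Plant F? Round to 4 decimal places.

0.0750

Taking complements, P(defective | each) = Plant E 0.015, Plant C 0.03, Plant F 0.4, Plant A 0.007, Plant B 0.486, Plant D 0.1575.
Since the prior is uniform, the posterior is proportional to the likelihood:
  Plant E: 0.015
  Plant C: 0.03
  Plant F: 0.4
  Plant A: 0.007
  Plant B: 0.486
  Plant D: 0.1575
Normalizing constant = 1.0955.
The ratio is 0.03 / 0.4 (the normalizer cancels) = 0.0750.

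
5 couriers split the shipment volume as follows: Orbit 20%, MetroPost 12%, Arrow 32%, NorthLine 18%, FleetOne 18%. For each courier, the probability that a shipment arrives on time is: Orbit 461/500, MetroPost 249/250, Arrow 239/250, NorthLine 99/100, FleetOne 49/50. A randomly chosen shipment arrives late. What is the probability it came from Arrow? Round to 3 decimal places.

Taking complements, P(late | each) = Orbit 0.078, MetroPost 0.004, Arrow 0.044, NorthLine 0.01, FleetOne 0.02.
Prior × likelihood for each hypothesis:
  Orbit: 0.2 × 0.078 = 0.0156
  MetroPost: 0.12 × 0.004 = 0.00048
  Arrow: 0.32 × 0.044 = 0.01408
  NorthLine: 0.18 × 0.01 = 0.0018
  FleetOne: 0.18 × 0.02 = 0.0036
Normalizing constant = 0.03556.
P(Arrow | evidence) = 0.01408 / 0.03556 ≈ 0.396.

0.396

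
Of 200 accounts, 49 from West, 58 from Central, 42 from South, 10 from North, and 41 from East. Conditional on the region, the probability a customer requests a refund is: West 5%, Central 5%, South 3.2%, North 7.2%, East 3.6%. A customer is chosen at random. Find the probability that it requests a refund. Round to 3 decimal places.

Unnormalized posteriors (prior × likelihood):
  West: 0.245 × 0.05 = 0.01225
  Central: 0.29 × 0.05 = 0.0145
  South: 0.21 × 0.032 = 0.00672
  North: 0.05 × 0.072 = 0.0036
  East: 0.205 × 0.036 = 0.00738
P(refund) = 0.01225 + 0.0145 + 0.00672 + 0.0036 + 0.00738 = 0.04445 → 0.044.

0.044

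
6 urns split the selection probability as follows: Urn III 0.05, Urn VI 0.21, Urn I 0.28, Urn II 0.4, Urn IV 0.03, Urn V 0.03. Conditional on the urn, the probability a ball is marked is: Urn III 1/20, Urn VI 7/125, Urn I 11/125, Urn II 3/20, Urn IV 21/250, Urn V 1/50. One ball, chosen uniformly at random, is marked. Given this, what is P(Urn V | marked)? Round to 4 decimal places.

0.0059

Prior × likelihood for each hypothesis:
  Urn III: 0.05 × 0.05 = 0.0025
  Urn VI: 0.21 × 0.056 = 0.01176
  Urn I: 0.28 × 0.088 = 0.02464
  Urn II: 0.4 × 0.15 = 0.06
  Urn IV: 0.03 × 0.084 = 0.00252
  Urn V: 0.03 × 0.02 = 0.0006
Sum = 0.10202.
P(Urn V | evidence) = 0.0006 / 0.10202 ≈ 0.0059.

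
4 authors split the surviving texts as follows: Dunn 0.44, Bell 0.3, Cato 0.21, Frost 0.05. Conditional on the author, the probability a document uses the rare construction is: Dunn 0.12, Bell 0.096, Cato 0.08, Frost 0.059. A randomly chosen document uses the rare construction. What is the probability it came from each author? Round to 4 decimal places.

Dunn 0.5210, Bell 0.2842, Cato 0.1658, Frost 0.0291

Prior × likelihood for each hypothesis:
  Dunn: 0.44 × 0.12 = 0.0528
  Bell: 0.3 × 0.096 = 0.0288
  Cato: 0.21 × 0.08 = 0.0168
  Frost: 0.05 × 0.059 = 0.00295
Normalizing constant = 0.10135.
P(Dunn | rare-form) = 0.0528/0.10135 ≈ 0.5210
P(Bell | rare-form) = 0.0288/0.10135 ≈ 0.2842
P(Cato | rare-form) = 0.0168/0.10135 ≈ 0.1658
P(Frost | rare-form) = 0.00295/0.10135 ≈ 0.0291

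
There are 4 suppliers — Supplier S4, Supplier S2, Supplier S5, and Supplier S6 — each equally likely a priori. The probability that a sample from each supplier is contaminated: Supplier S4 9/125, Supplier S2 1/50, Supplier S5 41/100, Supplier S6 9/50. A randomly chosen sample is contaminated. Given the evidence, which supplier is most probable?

Since the prior is uniform, the posterior is proportional to the likelihood:
  Supplier S4: 0.072
  Supplier S2: 0.02
  Supplier S5: 0.41
  Supplier S6: 0.18
Total = 0.682.
Largest term belongs to Supplier S5, so Supplier S5 is most probable.

Supplier S5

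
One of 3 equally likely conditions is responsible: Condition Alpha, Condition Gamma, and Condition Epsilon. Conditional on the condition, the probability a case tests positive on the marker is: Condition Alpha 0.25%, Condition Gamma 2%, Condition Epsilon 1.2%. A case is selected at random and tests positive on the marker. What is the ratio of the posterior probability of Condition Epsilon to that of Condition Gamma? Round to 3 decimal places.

0.600

With a uniform prior (1/3 each), posterior ∝ likelihood:
  Condition Alpha: 0.0025
  Condition Gamma: 0.02
  Condition Epsilon: 0.012
Total = 0.0345.
The ratio is 0.012 / 0.02 (the normalizer cancels) = 0.600.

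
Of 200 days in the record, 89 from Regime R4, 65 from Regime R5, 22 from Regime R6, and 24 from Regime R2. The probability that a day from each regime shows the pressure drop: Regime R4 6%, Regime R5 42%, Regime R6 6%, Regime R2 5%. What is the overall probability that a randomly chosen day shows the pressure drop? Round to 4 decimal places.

Prior × likelihood for each hypothesis:
  Regime R4: 0.445 × 0.06 = 0.0267
  Regime R5: 0.325 × 0.42 = 0.1365
  Regime R6: 0.11 × 0.06 = 0.0066
  Regime R2: 0.12 × 0.05 = 0.006
P(drop) = 0.0267 + 0.1365 + 0.0066 + 0.006 = 0.1758 → 0.1758.

0.1758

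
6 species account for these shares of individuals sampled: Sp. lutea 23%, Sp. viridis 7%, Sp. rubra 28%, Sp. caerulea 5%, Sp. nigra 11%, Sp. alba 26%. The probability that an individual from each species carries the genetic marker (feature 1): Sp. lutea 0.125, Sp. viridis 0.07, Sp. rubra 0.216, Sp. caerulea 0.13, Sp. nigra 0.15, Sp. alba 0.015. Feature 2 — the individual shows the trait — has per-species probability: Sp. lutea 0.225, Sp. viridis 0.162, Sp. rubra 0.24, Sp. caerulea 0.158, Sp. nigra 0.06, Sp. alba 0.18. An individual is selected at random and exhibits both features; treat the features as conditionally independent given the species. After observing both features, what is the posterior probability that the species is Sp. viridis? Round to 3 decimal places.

By Bayes' rule, posterior ∝ prior × likelihood:
  Sp. lutea: 0.23 × 0.125 × 0.225 = 0.00646875
  Sp. viridis: 0.07 × 0.07 × 0.162 = 0.0007938
  Sp. rubra: 0.28 × 0.216 × 0.24 = 0.0145152
  Sp. caerulea: 0.05 × 0.13 × 0.158 = 0.001027
  Sp. nigra: 0.11 × 0.15 × 0.06 = 0.00099
  Sp. alba: 0.26 × 0.015 × 0.18 = 0.000702
Normalizing constant = 0.02449675.
P(Sp. viridis | evidence) = 0.0007938 / 0.02449675 ≈ 0.032.

0.032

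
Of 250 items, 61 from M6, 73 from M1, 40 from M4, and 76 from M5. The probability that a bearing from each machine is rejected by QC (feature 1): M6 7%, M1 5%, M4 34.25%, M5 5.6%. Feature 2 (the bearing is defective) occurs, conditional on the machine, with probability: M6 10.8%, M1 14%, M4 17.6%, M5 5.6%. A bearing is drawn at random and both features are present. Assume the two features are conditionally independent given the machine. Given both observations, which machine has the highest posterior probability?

By Bayes' rule, posterior ∝ prior × likelihood:
  M6: 0.244 × 0.07 × 0.108 = 0.00184464
  M1: 0.292 × 0.05 × 0.14 = 0.002044
  M4: 0.16 × 0.3425 × 0.176 = 0.0096448
  M5: 0.304 × 0.056 × 0.056 = 0.000953344
Total = 0.014486784.
Largest term belongs to M4, so M4 is most probable.

M4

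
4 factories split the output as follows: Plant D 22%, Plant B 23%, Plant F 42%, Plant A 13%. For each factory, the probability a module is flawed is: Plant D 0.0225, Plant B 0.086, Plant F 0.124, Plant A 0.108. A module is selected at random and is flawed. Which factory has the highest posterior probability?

Compute prior × likelihood for every hypothesis:
  Plant D: 0.22 × 0.0225 = 0.00495
  Plant B: 0.23 × 0.086 = 0.01978
  Plant F: 0.42 × 0.124 = 0.05208
  Plant A: 0.13 × 0.108 = 0.01404
Normalizing constant = 0.09085.
Largest term belongs to Plant F, so Plant F is most probable.

Plant F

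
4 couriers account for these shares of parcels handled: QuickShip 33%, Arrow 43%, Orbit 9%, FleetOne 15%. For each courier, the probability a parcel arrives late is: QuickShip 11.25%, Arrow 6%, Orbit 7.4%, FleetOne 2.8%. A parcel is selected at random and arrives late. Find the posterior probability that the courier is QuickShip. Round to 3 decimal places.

By Bayes' rule, posterior ∝ prior × likelihood:
  QuickShip: 0.33 × 0.1125 = 0.037125
  Arrow: 0.43 × 0.06 = 0.0258
  Orbit: 0.09 × 0.074 = 0.00666
  FleetOne: 0.15 × 0.028 = 0.0042
Sum = 0.073785.
P(QuickShip | evidence) = 0.037125 / 0.073785 ≈ 0.503.

0.503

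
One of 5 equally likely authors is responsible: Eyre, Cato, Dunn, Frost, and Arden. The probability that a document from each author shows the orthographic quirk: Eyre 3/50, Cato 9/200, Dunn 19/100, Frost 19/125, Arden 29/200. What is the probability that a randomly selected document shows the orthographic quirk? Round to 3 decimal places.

0.118

With a uniform prior (1/5 each), posterior ∝ likelihood:
  Eyre: 0.06
  Cato: 0.045
  Dunn: 0.19
  Frost: 0.152
  Arden: 0.145
P(quirk) = (1/5) × (0.06 + 0.045 + 0.19 + 0.152 + 0.145) = 0.592/5 ≈ 0.118.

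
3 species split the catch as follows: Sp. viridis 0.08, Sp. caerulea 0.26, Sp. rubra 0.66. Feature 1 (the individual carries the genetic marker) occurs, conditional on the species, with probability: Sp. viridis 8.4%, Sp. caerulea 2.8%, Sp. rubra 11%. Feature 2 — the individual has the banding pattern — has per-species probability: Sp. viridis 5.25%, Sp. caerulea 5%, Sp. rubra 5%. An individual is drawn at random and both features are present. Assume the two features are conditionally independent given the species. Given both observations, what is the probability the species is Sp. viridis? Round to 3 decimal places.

0.081

By Bayes' rule, posterior ∝ prior × likelihood:
  Sp. viridis: 0.08 × 0.084 × 0.0525 = 0.0003528
  Sp. caerulea: 0.26 × 0.028 × 0.05 = 0.000364
  Sp. rubra: 0.66 × 0.11 × 0.05 = 0.00363
Normalizing constant = 0.0043468.
P(Sp. viridis | evidence) = 0.0003528 / 0.0043468 ≈ 0.081.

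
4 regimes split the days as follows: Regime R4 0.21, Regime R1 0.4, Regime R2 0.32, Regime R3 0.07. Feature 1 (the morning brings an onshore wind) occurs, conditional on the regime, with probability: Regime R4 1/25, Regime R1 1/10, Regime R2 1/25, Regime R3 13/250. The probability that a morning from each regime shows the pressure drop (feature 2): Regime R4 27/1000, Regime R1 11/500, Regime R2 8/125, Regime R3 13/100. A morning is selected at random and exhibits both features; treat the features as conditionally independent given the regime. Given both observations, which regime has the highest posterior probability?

Regime R1

Unnormalized posteriors (prior × likelihood):
  Regime R4: 0.21 × 0.04 × 0.027 = 0.0002268
  Regime R1: 0.4 × 0.1 × 0.022 = 0.00088
  Regime R2: 0.32 × 0.04 × 0.064 = 0.0008192
  Regime R3: 0.07 × 0.052 × 0.13 = 0.0004732
Normalizing constant = 0.0023992.
Largest term belongs to Regime R1, so Regime R1 is most probable.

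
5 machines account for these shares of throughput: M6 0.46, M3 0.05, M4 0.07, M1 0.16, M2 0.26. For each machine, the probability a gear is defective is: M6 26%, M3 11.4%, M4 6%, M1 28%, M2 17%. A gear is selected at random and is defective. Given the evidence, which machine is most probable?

M6

By Bayes' rule, posterior ∝ prior × likelihood:
  M6: 0.46 × 0.26 = 0.1196
  M3: 0.05 × 0.114 = 0.0057
  M4: 0.07 × 0.06 = 0.0042
  M1: 0.16 × 0.28 = 0.0448
  M2: 0.26 × 0.17 = 0.0442
Normalizing constant = 0.2185.
Largest term belongs to M6, so M6 is most probable.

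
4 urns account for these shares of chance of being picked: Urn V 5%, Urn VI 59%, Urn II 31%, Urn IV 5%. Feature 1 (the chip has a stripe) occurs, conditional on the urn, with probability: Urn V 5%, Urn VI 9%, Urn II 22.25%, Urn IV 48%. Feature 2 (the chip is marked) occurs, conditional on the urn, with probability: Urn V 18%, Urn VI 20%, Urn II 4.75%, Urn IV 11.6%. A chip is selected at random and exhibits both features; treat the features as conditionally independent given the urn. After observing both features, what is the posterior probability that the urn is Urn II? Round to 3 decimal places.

By Bayes' rule, posterior ∝ prior × likelihood:
  Urn V: 0.05 × 0.05 × 0.18 = 0.00045
  Urn VI: 0.59 × 0.09 × 0.2 = 0.01062
  Urn II: 0.31 × 0.2225 × 0.0475 = 0.0032763125
  Urn IV: 0.05 × 0.48 × 0.116 = 0.002784
Sum = 0.0171303125.
P(Urn II | evidence) = 0.0032763125 / 0.0171303125 ≈ 0.191.

0.191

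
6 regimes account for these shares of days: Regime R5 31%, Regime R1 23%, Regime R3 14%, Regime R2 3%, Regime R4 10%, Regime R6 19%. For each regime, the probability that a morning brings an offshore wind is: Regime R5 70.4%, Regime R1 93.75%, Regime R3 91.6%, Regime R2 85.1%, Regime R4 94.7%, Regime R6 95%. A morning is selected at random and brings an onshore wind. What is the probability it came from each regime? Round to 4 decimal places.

Taking complements, P(onshore | each) = Regime R5 0.296, Regime R1 0.0625, Regime R3 0.084, Regime R2 0.149, Regime R4 0.053, Regime R6 0.05.
Unnormalized posteriors (prior × likelihood):
  Regime R5: 0.31 × 0.296 = 0.09176
  Regime R1: 0.23 × 0.0625 = 0.014375
  Regime R3: 0.14 × 0.084 = 0.01176
  Regime R2: 0.03 × 0.149 = 0.00447
  Regime R4: 0.1 × 0.053 = 0.0053
  Regime R6: 0.19 × 0.05 = 0.0095
Normalizing constant = 0.137165.
P(Regime R5 | onshore) = 0.09176/0.137165 ≈ 0.6690
P(Regime R1 | onshore) = 0.014375/0.137165 ≈ 0.1048
P(Regime R3 | onshore) = 0.01176/0.137165 ≈ 0.0857
P(Regime R2 | onshore) = 0.00447/0.137165 ≈ 0.0326
P(Regime R4 | onshore) = 0.0053/0.137165 ≈ 0.0386
P(Regime R6 | onshore) = 0.0095/0.137165 ≈ 0.0693

Regime R5 0.6690, Regime R1 0.1048, Regime R3 0.0857, Regime R2 0.0326, Regime R4 0.0386, Regime R6 0.0693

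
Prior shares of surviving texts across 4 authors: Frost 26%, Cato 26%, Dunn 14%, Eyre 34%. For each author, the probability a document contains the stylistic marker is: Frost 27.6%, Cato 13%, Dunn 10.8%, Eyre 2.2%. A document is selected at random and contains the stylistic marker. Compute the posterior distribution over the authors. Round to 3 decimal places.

Frost 0.560, Cato 0.264, Dunn 0.118, Eyre 0.058

Unnormalized posteriors (prior × likelihood):
  Frost: 0.26 × 0.276 = 0.07176
  Cato: 0.26 × 0.13 = 0.0338
  Dunn: 0.14 × 0.108 = 0.01512
  Eyre: 0.34 × 0.022 = 0.00748
Total = 0.12816.
P(Frost | marker) = 0.07176/0.12816 ≈ 0.560
P(Cato | marker) = 0.0338/0.12816 ≈ 0.264
P(Dunn | marker) = 0.01512/0.12816 ≈ 0.118
P(Eyre | marker) = 0.00748/0.12816 ≈ 0.058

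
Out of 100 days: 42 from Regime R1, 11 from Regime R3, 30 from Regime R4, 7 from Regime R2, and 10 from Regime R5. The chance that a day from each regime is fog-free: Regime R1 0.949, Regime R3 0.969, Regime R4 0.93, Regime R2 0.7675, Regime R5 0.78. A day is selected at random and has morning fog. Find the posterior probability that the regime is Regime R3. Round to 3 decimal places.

Taking complements, P(fog | each) = Regime R1 0.051, Regime R3 0.031, Regime R4 0.07, Regime R2 0.2325, Regime R5 0.22.
Unnormalized posteriors (prior × likelihood):
  Regime R1: 0.42 × 0.051 = 0.02142
  Regime R3: 0.11 × 0.031 = 0.00341
  Regime R4: 0.3 × 0.07 = 0.021
  Regime R2: 0.07 × 0.2325 = 0.016275
  Regime R5: 0.1 × 0.22 = 0.022
Sum = 0.084105.
P(Regime R3 | evidence) = 0.00341 / 0.084105 ≈ 0.041.

0.041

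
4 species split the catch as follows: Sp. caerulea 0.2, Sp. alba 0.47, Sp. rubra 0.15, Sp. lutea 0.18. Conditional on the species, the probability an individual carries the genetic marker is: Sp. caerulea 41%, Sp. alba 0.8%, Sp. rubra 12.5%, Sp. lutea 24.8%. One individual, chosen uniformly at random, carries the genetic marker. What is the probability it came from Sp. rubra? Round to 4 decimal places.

Compute prior × likelihood for every hypothesis:
  Sp. caerulea: 0.2 × 0.41 = 0.082
  Sp. alba: 0.47 × 0.008 = 0.00376
  Sp. rubra: 0.15 × 0.125 = 0.01875
  Sp. lutea: 0.18 × 0.248 = 0.04464
Normalizing constant = 0.14915.
P(Sp. rubra | evidence) = 0.01875 / 0.14915 ≈ 0.1257.

0.1257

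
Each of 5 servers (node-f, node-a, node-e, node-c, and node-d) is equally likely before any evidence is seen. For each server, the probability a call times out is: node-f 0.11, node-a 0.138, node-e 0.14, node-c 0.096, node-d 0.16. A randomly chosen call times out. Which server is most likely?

With a uniform prior (1/5 each), posterior ∝ likelihood:
  node-f: 0.11
  node-a: 0.138
  node-e: 0.14
  node-c: 0.096
  node-d: 0.16
Total = 0.644.
Largest term belongs to node-d, so node-d is most probable.

node-d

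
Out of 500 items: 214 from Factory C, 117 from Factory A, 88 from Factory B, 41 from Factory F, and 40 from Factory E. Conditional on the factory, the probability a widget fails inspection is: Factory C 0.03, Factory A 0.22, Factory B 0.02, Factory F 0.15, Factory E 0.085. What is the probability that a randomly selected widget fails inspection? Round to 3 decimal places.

0.087

By Bayes' rule, posterior ∝ prior × likelihood:
  Factory C: 0.428 × 0.03 = 0.01284
  Factory A: 0.234 × 0.22 = 0.05148
  Factory B: 0.176 × 0.02 = 0.00352
  Factory F: 0.082 × 0.15 = 0.0123
  Factory E: 0.08 × 0.085 = 0.0068
P(nonconforming) = 0.01284 + 0.05148 + 0.00352 + 0.0123 + 0.0068 = 0.08694 → 0.087.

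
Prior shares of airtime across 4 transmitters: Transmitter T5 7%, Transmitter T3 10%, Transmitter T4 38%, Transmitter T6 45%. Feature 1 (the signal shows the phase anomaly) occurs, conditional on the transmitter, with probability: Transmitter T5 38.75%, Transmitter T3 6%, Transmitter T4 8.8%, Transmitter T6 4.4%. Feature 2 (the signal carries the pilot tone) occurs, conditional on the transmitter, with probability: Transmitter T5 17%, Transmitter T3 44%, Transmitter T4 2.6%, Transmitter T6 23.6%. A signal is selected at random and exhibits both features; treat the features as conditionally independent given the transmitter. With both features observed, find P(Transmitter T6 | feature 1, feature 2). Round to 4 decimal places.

0.3652

Compute prior × likelihood for every hypothesis:
  Transmitter T5: 0.07 × 0.3875 × 0.17 = 0.00461125
  Transmitter T3: 0.1 × 0.06 × 0.44 = 0.00264
  Transmitter T4: 0.38 × 0.088 × 0.026 = 0.00086944
  Transmitter T6: 0.45 × 0.044 × 0.236 = 0.0046728
Normalizing constant = 0.01279349.
P(Transmitter T6 | evidence) = 0.0046728 / 0.01279349 ≈ 0.3652.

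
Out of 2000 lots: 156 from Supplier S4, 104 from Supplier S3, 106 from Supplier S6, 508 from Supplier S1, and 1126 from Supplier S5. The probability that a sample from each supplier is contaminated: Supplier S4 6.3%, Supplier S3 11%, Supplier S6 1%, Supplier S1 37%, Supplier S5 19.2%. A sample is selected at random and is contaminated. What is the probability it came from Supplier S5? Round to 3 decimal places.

Compute prior × likelihood for every hypothesis:
  Supplier S4: 0.078 × 0.063 = 0.004914
  Supplier S3: 0.052 × 0.11 = 0.00572
  Supplier S6: 0.053 × 0.01 = 0.00053
  Supplier S1: 0.254 × 0.37 = 0.09398
  Supplier S5: 0.563 × 0.192 = 0.108096
Total = 0.21324.
P(Supplier S5 | evidence) = 0.108096 / 0.21324 ≈ 0.507.

0.507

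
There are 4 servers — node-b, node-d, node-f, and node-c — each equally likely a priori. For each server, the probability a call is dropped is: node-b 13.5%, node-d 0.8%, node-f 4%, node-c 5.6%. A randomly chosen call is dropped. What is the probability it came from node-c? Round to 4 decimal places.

0.2343

With a uniform prior (1/4 each), posterior ∝ likelihood:
  node-b: 0.135
  node-d: 0.008
  node-f: 0.04
  node-c: 0.056
Total = 0.239.
P(node-c | evidence) = 0.056 / 0.239 ≈ 0.2343.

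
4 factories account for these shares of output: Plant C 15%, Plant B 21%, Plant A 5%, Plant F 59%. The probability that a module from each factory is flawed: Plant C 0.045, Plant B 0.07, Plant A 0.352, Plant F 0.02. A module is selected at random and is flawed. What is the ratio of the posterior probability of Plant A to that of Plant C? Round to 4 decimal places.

By Bayes' rule, posterior ∝ prior × likelihood:
  Plant C: 0.15 × 0.045 = 0.00675
  Plant B: 0.21 × 0.07 = 0.0147
  Plant A: 0.05 × 0.352 = 0.0176
  Plant F: 0.59 × 0.02 = 0.0118
Normalizing constant = 0.05085.
The ratio is 0.0176 / 0.00675 (the normalizer cancels) = 2.6074.

2.6074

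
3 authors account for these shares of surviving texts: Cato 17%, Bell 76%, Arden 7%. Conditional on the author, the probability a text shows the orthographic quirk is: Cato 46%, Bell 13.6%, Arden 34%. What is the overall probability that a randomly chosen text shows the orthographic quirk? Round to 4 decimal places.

0.2054

Compute prior × likelihood for every hypothesis:
  Cato: 0.17 × 0.46 = 0.0782
  Bell: 0.76 × 0.136 = 0.10336
  Arden: 0.07 × 0.34 = 0.0238
P(quirk) = 0.0782 + 0.10336 + 0.0238 = 0.20536 → 0.2054.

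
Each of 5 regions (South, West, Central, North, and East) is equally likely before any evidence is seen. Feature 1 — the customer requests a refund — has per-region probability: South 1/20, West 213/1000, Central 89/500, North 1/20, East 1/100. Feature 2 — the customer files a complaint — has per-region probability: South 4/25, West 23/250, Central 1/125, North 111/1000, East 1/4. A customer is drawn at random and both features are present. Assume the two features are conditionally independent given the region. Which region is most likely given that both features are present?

West

With a uniform prior (1/5 each), posterior ∝ likelihood:
  South: 0.05 × 0.16 = 0.008
  West: 0.213 × 0.092 = 0.019596
  Central: 0.178 × 0.008 = 0.001424
  North: 0.05 × 0.111 = 0.00555
  East: 0.01 × 0.25 = 0.0025
Sum = 0.03707.
Largest term belongs to West, so West is most probable.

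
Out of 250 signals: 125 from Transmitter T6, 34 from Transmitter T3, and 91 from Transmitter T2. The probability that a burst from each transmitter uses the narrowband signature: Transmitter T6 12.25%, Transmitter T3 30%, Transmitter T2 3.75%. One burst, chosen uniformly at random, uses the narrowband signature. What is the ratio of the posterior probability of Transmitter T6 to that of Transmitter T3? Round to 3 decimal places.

Compute prior × likelihood for every hypothesis:
  Transmitter T6: 0.5 × 0.1225 = 0.06125
  Transmitter T3: 0.136 × 0.3 = 0.0408
  Transmitter T2: 0.364 × 0.0375 = 0.01365
Total = 0.1157.
The ratio is 0.06125 / 0.0408 (the normalizer cancels) = 1.501.

1.501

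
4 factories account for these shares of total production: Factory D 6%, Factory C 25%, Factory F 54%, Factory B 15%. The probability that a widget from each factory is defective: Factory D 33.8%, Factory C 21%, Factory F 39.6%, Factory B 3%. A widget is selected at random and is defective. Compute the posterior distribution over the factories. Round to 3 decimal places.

Factory D 0.070, Factory C 0.180, Factory F 0.735, Factory B 0.015

Prior × likelihood for each hypothesis:
  Factory D: 0.06 × 0.338 = 0.02028
  Factory C: 0.25 × 0.21 = 0.0525
  Factory F: 0.54 × 0.396 = 0.21384
  Factory B: 0.15 × 0.03 = 0.0045
Total = 0.29112.
P(Factory D | defective) = 0.02028/0.29112 ≈ 0.070
P(Factory C | defective) = 0.0525/0.29112 ≈ 0.180
P(Factory F | defective) = 0.21384/0.29112 ≈ 0.735
P(Factory B | defective) = 0.0045/0.29112 ≈ 0.015
(Check: 0.070+0.180+0.735+0.015 = 1.000.)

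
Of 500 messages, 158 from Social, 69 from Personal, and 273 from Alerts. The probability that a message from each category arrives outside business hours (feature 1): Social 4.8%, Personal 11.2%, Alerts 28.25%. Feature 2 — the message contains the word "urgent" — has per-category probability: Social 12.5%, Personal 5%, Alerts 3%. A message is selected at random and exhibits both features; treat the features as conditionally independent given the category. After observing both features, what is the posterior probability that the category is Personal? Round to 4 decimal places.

Prior × likelihood for each hypothesis:
  Social: 0.316 × 0.048 × 0.125 = 0.001896
  Personal: 0.138 × 0.112 × 0.05 = 0.0007728
  Alerts: 0.546 × 0.2825 × 0.03 = 0.00462735
Normalizing constant = 0.00729615.
P(Personal | evidence) = 0.0007728 / 0.00729615 ≈ 0.1059.

0.1059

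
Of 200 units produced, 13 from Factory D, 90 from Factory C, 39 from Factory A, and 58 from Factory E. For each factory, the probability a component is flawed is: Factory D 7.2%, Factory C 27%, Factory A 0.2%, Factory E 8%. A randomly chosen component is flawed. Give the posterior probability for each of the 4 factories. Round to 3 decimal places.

Factory D 0.031, Factory C 0.811, Factory A 0.003, Factory E 0.155

By Bayes' rule, posterior ∝ prior × likelihood:
  Factory D: 0.065 × 0.072 = 0.00468
  Factory C: 0.45 × 0.27 = 0.1215
  Factory A: 0.195 × 0.002 = 0.00039
  Factory E: 0.29 × 0.08 = 0.0232
Total = 0.14977.
P(Factory D | flawed) = 0.00468/0.14977 ≈ 0.031
P(Factory C | flawed) = 0.1215/0.14977 ≈ 0.811
P(Factory A | flawed) = 0.00039/0.14977 ≈ 0.003
P(Factory E | flawed) = 0.0232/0.14977 ≈ 0.155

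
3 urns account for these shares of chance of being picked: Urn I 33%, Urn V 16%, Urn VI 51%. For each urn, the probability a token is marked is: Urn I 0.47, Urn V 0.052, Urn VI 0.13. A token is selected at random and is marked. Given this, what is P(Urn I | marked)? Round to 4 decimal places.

Prior × likelihood for each hypothesis:
  Urn I: 0.33 × 0.47 = 0.1551
  Urn V: 0.16 × 0.052 = 0.00832
  Urn VI: 0.51 × 0.13 = 0.0663
Normalizing constant = 0.22972.
P(Urn I | evidence) = 0.1551 / 0.22972 ≈ 0.6752.

0.6752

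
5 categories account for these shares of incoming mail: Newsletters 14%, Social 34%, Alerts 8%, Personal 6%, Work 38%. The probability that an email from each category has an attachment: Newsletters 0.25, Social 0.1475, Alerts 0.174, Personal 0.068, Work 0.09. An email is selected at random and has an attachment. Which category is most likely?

Social

By Bayes' rule, posterior ∝ prior × likelihood:
  Newsletters: 0.14 × 0.25 = 0.035
  Social: 0.34 × 0.1475 = 0.05015
  Alerts: 0.08 × 0.174 = 0.01392
  Personal: 0.06 × 0.068 = 0.00408
  Work: 0.38 × 0.09 = 0.0342
Normalizing constant = 0.13735.
Largest term belongs to Social, so Social is most probable.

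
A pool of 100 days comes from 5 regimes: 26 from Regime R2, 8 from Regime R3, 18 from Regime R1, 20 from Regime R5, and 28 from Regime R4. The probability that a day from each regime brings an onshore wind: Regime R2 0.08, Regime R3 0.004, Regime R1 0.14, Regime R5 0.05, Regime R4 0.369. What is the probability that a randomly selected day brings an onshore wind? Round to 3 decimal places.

Unnormalized posteriors (prior × likelihood):
  Regime R2: 0.26 × 0.08 = 0.0208
  Regime R3: 0.08 × 0.004 = 0.00032
  Regime R1: 0.18 × 0.14 = 0.0252
  Regime R5: 0.2 × 0.05 = 0.01
  Regime R4: 0.28 × 0.369 = 0.10332
P(onshore) = 0.0208 + 0.00032 + 0.0252 + 0.01 + 0.10332 = 0.15964 → 0.160.

0.160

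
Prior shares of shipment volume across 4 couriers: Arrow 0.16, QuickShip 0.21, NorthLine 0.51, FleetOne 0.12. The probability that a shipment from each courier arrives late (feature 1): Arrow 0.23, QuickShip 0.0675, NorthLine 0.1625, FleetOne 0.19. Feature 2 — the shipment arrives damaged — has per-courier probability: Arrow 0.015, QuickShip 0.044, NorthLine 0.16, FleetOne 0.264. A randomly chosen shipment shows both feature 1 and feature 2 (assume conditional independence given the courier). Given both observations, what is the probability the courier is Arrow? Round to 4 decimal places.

Unnormalized posteriors (prior × likelihood):
  Arrow: 0.16 × 0.23 × 0.015 = 0.000552
  QuickShip: 0.21 × 0.0675 × 0.044 = 0.0006237
  NorthLine: 0.51 × 0.1625 × 0.16 = 0.01326
  FleetOne: 0.12 × 0.19 × 0.264 = 0.0060192
Normalizing constant = 0.0204549.
P(Arrow | evidence) = 0.000552 / 0.0204549 ≈ 0.0270.

0.0270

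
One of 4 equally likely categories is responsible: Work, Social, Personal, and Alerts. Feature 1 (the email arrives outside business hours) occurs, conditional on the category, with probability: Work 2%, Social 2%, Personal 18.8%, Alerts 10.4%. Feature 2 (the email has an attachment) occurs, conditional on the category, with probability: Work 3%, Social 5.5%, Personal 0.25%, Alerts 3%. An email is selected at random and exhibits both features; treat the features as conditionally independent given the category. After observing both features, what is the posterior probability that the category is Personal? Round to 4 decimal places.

With a uniform prior (1/4 each), posterior ∝ likelihood:
  Work: 0.02 × 0.03 = 0.0006
  Social: 0.02 × 0.055 = 0.0011
  Personal: 0.188 × 0.0025 = 0.00047
  Alerts: 0.104 × 0.03 = 0.00312
Total = 0.00529.
P(Personal | evidence) = 0.00047 / 0.00529 ≈ 0.0888.

0.0888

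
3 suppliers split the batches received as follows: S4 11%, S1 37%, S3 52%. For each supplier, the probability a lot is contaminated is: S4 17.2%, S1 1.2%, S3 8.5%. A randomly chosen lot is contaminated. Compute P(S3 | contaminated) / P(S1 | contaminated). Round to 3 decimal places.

9.955

By Bayes' rule, posterior ∝ prior × likelihood:
  S4: 0.11 × 0.172 = 0.01892
  S1: 0.37 × 0.012 = 0.00444
  S3: 0.52 × 0.085 = 0.0442
Sum = 0.06756.
The ratio is 0.0442 / 0.00444 (the normalizer cancels) = 9.955.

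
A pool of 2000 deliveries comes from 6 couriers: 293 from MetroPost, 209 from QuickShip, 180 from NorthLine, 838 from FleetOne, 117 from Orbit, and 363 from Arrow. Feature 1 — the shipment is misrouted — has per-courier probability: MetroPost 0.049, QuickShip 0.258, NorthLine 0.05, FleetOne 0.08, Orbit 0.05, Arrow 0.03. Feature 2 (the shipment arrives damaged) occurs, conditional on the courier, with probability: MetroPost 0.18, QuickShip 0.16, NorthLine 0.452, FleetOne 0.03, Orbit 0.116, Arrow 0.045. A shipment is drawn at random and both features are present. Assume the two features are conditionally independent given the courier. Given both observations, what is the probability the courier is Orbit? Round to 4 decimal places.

0.0368

By Bayes' rule, posterior ∝ prior × likelihood:
  MetroPost: 0.1465 × 0.049 × 0.18 = 0.00129213
  QuickShip: 0.1045 × 0.258 × 0.16 = 0.00431376
  NorthLine: 0.09 × 0.05 × 0.452 = 0.002034
  FleetOne: 0.419 × 0.08 × 0.03 = 0.0010056
  Orbit: 0.0585 × 0.05 × 0.116 = 0.0003393
  Arrow: 0.1815 × 0.03 × 0.045 = 0.000245025
Total = 0.009229815.
P(Orbit | evidence) = 0.0003393 / 0.009229815 ≈ 0.0368.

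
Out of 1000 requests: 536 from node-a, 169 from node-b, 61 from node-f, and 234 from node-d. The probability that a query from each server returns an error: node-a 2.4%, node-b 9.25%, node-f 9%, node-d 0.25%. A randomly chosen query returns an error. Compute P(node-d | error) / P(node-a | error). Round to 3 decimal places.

0.045

Unnormalized posteriors (prior × likelihood):
  node-a: 0.536 × 0.024 = 0.012864
  node-b: 0.169 × 0.0925 = 0.0156325
  node-f: 0.061 × 0.09 = 0.00549
  node-d: 0.234 × 0.0025 = 0.000585
Total = 0.0345715.
The ratio is 0.000585 / 0.012864 (the normalizer cancels) = 0.045.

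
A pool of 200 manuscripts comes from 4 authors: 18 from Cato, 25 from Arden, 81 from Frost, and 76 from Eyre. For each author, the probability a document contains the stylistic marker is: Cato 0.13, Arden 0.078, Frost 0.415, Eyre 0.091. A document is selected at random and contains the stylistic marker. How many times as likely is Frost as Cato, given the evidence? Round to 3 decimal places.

14.365

By Bayes' rule, posterior ∝ prior × likelihood:
  Cato: 0.09 × 0.13 = 0.0117
  Arden: 0.125 × 0.078 = 0.00975
  Frost: 0.405 × 0.415 = 0.168075
  Eyre: 0.38 × 0.091 = 0.03458
Sum = 0.224105.
The ratio is 0.168075 / 0.0117 (the normalizer cancels) = 14.365.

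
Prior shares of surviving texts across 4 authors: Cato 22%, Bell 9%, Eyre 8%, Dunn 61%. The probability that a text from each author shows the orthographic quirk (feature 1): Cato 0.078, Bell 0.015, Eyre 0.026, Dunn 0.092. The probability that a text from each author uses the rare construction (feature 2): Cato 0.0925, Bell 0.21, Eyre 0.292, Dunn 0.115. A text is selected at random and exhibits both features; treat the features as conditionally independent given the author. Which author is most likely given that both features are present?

By Bayes' rule, posterior ∝ prior × likelihood:
  Cato: 0.22 × 0.078 × 0.0925 = 0.0015873
  Bell: 0.09 × 0.015 × 0.21 = 0.0002835
  Eyre: 0.08 × 0.026 × 0.292 = 0.00060736
  Dunn: 0.61 × 0.092 × 0.115 = 0.0064538
Sum = 0.00893196.
Largest term belongs to Dunn, so Dunn is most probable.

Dunn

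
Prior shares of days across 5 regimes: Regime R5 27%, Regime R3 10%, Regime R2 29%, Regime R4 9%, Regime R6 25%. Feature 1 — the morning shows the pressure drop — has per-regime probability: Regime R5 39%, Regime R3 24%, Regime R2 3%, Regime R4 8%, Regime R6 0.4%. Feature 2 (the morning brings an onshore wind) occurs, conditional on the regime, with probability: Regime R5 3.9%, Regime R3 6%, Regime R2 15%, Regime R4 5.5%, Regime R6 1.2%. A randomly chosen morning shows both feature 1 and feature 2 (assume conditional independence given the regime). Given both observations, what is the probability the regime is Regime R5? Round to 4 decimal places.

0.5657

Prior × likelihood for each hypothesis:
  Regime R5: 0.27 × 0.39 × 0.039 = 0.0041067
  Regime R3: 0.1 × 0.24 × 0.06 = 0.00144
  Regime R2: 0.29 × 0.03 × 0.15 = 0.001305
  Regime R4: 0.09 × 0.08 × 0.055 = 0.000396
  Regime R6: 0.25 × 0.004 × 0.012 = 0.000012
Normalizing constant = 0.0072597.
P(Regime R5 | evidence) = 0.0041067 / 0.0072597 ≈ 0.5657.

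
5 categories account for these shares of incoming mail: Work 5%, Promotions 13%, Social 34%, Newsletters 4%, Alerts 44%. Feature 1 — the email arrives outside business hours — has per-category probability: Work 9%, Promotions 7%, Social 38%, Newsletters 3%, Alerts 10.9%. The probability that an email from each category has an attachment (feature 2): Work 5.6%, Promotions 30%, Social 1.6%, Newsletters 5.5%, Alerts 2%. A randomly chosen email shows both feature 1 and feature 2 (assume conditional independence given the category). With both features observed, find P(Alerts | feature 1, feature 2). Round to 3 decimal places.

0.158

By Bayes' rule, posterior ∝ prior × likelihood:
  Work: 0.05 × 0.09 × 0.056 = 0.000252
  Promotions: 0.13 × 0.07 × 0.3 = 0.00273
  Social: 0.34 × 0.38 × 0.016 = 0.0020672
  Newsletters: 0.04 × 0.03 × 0.055 = 0.000066
  Alerts: 0.44 × 0.109 × 0.02 = 0.0009592
Sum = 0.0060744.
P(Alerts | evidence) = 0.0009592 / 0.0060744 ≈ 0.158.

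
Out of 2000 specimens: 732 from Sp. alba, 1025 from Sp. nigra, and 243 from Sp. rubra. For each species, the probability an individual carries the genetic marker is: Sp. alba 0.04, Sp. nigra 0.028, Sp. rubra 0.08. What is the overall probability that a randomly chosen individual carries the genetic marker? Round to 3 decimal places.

By Bayes' rule, posterior ∝ prior × likelihood:
  Sp. alba: 0.366 × 0.04 = 0.01464
  Sp. nigra: 0.5125 × 0.028 = 0.01435
  Sp. rubra: 0.1215 × 0.08 = 0.00972
P(marker) = 0.01464 + 0.01435 + 0.00972 = 0.03871 → 0.039.

0.039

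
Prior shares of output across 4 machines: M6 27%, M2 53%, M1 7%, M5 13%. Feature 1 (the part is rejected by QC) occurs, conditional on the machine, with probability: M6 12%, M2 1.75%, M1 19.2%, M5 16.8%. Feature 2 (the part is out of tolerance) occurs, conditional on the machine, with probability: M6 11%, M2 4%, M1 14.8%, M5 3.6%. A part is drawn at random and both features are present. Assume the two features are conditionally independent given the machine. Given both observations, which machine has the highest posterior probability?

Compute prior × likelihood for every hypothesis:
  M6: 0.27 × 0.12 × 0.11 = 0.003564
  M2: 0.53 × 0.0175 × 0.04 = 0.000371
  M1: 0.07 × 0.192 × 0.148 = 0.00198912
  M5: 0.13 × 0.168 × 0.036 = 0.00078624
Sum = 0.00671036.
Largest term belongs to M6, so M6 is most probable.

M6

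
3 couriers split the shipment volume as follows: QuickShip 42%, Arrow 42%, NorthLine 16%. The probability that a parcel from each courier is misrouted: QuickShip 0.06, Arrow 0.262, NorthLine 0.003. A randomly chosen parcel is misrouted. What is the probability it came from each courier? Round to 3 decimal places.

QuickShip 0.186, Arrow 0.811, NorthLine 0.004

Compute prior × likelihood for every hypothesis:
  QuickShip: 0.42 × 0.06 = 0.0252
  Arrow: 0.42 × 0.262 = 0.11004
  NorthLine: 0.16 × 0.003 = 0.00048
Total = 0.13572.
P(QuickShip | misrouted) = 0.0252/0.13572 ≈ 0.186
P(Arrow | misrouted) = 0.11004/0.13572 ≈ 0.811
P(NorthLine | misrouted) = 0.00048/0.13572 ≈ 0.004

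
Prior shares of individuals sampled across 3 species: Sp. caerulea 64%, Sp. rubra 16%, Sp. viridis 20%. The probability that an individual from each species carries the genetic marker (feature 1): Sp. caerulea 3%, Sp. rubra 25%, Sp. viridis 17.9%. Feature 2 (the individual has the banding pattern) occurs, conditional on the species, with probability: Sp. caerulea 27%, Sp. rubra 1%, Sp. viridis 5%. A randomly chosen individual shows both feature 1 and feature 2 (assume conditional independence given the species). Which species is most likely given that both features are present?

Sp. caerulea

By Bayes' rule, posterior ∝ prior × likelihood:
  Sp. caerulea: 0.64 × 0.03 × 0.27 = 0.005184
  Sp. rubra: 0.16 × 0.25 × 0.01 = 0.0004
  Sp. viridis: 0.2 × 0.179 × 0.05 = 0.00179
Total = 0.007374.
Largest term belongs to Sp. caerulea, so Sp. caerulea is most probable.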